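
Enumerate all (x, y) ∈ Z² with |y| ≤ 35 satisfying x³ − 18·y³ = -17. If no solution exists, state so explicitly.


The equation is x³ - 18y³ = -17. For fixed y, x³ = 18·y³ − 17, so a solution requires the RHS to be a perfect cube.
Strategy: iterate y from -35 to 35, compute RHS = 18·y³ − 17, and check whether it is a (positive or negative) perfect cube.
Check small values of y:
  y = 0: RHS = -17 is not a perfect cube.
  y = 1: RHS = 1 = (1)³ ⇒ x = 1 works.
  y = -1: RHS = -35 is not a perfect cube.
  y = 2: RHS = 127 is not a perfect cube.
  y = -2: RHS = -161 is not a perfect cube.
  y = 3: RHS = 469 is not a perfect cube.
  y = -3: RHS = -503 is not a perfect cube.
Continuing the search up to |y| = 35 finds no further solutions beyond those listed.
Collected solutions: (1, 1).

Solutions (with |y| ≤ 35): (1, 1).


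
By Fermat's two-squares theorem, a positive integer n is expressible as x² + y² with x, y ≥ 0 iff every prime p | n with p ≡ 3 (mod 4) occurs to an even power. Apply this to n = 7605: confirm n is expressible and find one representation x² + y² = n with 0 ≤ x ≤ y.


Step 1: Factor n = 7605 = 3^2 · 5 · 13^2.
Step 2: Check the mod-4 condition on each prime factor: 3 ≡ 3 (mod 4), exponent 2 (must be even); 5 ≡ 1 (mod 4), exponent 1; 13 ≡ 1 (mod 4), exponent 2.
All primes ≡ 3 (mod 4) appear to even exponent (or don't appear), so by the two-squares theorem n IS expressible as a sum of two squares.
Step 3: Build a representation. Group n = k² · m with k = 3 and m = 5 · 13 · 13 = 845 (a product of primes ≡ 1 (mod 4)); a representation of m scales to one of n via (k·x)² + (k·y)² = k²(x² + y²). Each prime p ≡ 1 (mod 4) is itself a sum of two squares; find a² by testing p − a² for a perfect square:
  5: 5 − 1² = 4 = 2² ⇒ 5 = 1² + 2².
  13: 13 − 1² = 12, 13 − 2² = 9 = 3² ⇒ 13 = 2² + 3².
  Combine using the Brahmagupta–Fibonacci identity (a² + b²)(c² + d²) = (ac − bd)² + (ad + bc)² = (ac + bd)² + (ad − bc)²:
  5 · 13 = 65: from (1² + 2²)(2² + 3²), take (1·2 − 2·3, 1·3 + 2·2) = (2 − 6, 3 + 4) = (-4, 7); dropping signs (only squares matter) gives (4, 7); check 4² + 7² = 16 + 49 = 65 ✓.
  65 · 13 = 845: from (4² + 7²)(2² + 3²), take (4·2 − 7·3, 4·3 + 7·2) = (8 − 21, 12 + 14) = (-13, 26); dropping signs (only squares matter) gives (13, 26); check 13² + 26² = 169 + 676 = 845 ✓.
  Scale by k = 3: (3·13, 3·26) = (39, 78).
Step 4: Order so x ≤ y and verify: 39² + 78² = 1521 + 6084 = 7605 = n. ✓

n = 7605 = 39² + 78² (one valid representation with x ≤ y).


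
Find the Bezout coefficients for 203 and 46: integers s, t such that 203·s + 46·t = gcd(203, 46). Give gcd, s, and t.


Euclidean algorithm on (203, 46) — divide until remainder is 0:
  203 = 4 · 46 + 19
  46 = 2 · 19 + 8
  19 = 2 · 8 + 3
  8 = 2 · 3 + 2
  3 = 1 · 2 + 1
  2 = 2 · 1 + 0
gcd(203, 46) = 1.
Track Bezout coefficients alongside the remainders: start with r₀ = 203 = a·1 + b·0 (s = 1, t = 0) and r₁ = 46 = a·0 + b·1 (s = 0, t = 1); each new remainder r_{k+1} = r_{k-1} − q_k·r_k inherits s_{k+1} = s_{k-1} − q_k·s_k, t_{k+1} = t_{k-1} − q_k·t_k, so r_k = a·s_k + b·t_k at every step:
  q = 4: r = 19, s = 1 − 4·0 = 1, t = 0 − 4·1 = -4  (check: 203·1 + 46·(-4) = 19)
  q = 2: r = 8, s = 0 − 2·1 = -2, t = 1 − 2·(-4) = 9  (check: 203·(-2) + 46·9 = 8)
  q = 2: r = 3, s = 1 − 2·(-2) = 5, t = -4 − 2·9 = -22  (check: 203·5 + 46·(-22) = 3)
  q = 2: r = 2, s = -2 − 2·5 = -12, t = 9 − 2·(-22) = 53  (check: 203·(-12) + 46·53 = 2)
  q = 1: r = 1, s = 5 − 1·(-12) = 17, t = -22 − 1·53 = -75  (check: 203·17 + 46·(-75) = 1)
The row with r = 1 (the gcd) gives the Bezout coefficients s = 17, t = -75.
Result: 203 · (17) + 46 · (-75) = 1.

gcd(203, 46) = 1; s = 17, t = -75 (check: 203·17 + 46·(-75) = 1).


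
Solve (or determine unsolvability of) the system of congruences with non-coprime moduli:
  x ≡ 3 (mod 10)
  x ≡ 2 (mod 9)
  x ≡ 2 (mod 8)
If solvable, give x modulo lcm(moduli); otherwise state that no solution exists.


Moduli 10, 9, 8 are not pairwise coprime, so CRT works modulo lcm(m_i) when all pairwise compatibility conditions hold.
Pairwise compatibility: gcd(m_i, m_j) must divide a_i - a_j for every pair.
Merge one congruence at a time:
  Start: x ≡ 3 (mod 10).
  Combine with x ≡ 2 (mod 9): gcd(10, 9) = 1; 2 - 3 = -1, which IS divisible by 1, so compatible.
    Write x = 3 + 10·t and substitute into x ≡ 2 (mod 9): 10·t ≡ 2 − 3 = -1 (mod 9).
    Reduce coefficients mod 9: 1·t ≡ 8 (mod 9).
    So t ≡ 8 (mod 9).
    Then x = 3 + 10·8 = 83, valid modulo lcm(10, 9) = 90: x ≡ 83 (mod 90).
  Combine with x ≡ 2 (mod 8): gcd(90, 8) = 2, and 2 - 83 = -81 is NOT divisible by 2.
    ⇒ system is inconsistent (no integer solution).

No solution (the system is inconsistent).


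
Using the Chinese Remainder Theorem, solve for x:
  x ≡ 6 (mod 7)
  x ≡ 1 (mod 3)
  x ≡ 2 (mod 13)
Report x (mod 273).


Moduli 7, 3, 13 are pairwise coprime; by CRT there is a unique solution modulo M = 7 · 3 · 13 = 273.
Solve pairwise, accumulating the modulus:
  Start with x ≡ 6 (mod 7).
  Combine with x ≡ 1 (mod 3): since gcd(7, 3) = 1, we get a unique residue mod 21.
    Write x = 6 + 7·t and substitute into x ≡ 1 (mod 3): 7·t ≡ 1 − 6 = -5 (mod 3).
    Reduce coefficients mod 3: 1·t ≡ 1 (mod 3).
    So t ≡ 1 (mod 3).
    Then x = 6 + 7·1 = 13, valid modulo lcm(7, 3) = 21: x ≡ 13 (mod 21).
  Combine with x ≡ 2 (mod 13): since gcd(21, 13) = 1, we get a unique residue mod 273.
    Write x = 13 + 21·t and substitute into x ≡ 2 (mod 13): 21·t ≡ 2 − 13 = -11 (mod 13).
    Reduce coefficients mod 13: 8·t ≡ 2 (mod 13).
    The inverse of 8 mod 13 is 5 (since 8·5 = 40 = 3·13 + 1), so t ≡ 5·2 = 10 ≡ 10 (mod 13).
    Then x = 13 + 21·10 = 223, valid modulo lcm(21, 13) = 273: x ≡ 223 (mod 273).
Verify: 223 mod 7 = 6 ✓, 223 mod 3 = 1 ✓, 223 mod 13 = 2 ✓.

x ≡ 223 (mod 273).


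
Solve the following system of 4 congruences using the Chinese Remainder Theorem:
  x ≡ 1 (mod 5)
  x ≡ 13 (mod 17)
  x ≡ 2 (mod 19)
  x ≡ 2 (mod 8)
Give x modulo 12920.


Product of moduli M = 5 · 17 · 19 · 8 = 12920.
Merge one congruence at a time:
  Start: x ≡ 1 (mod 5).
  Combine with x ≡ 13 (mod 17); new modulus lcm = 85.
    Write x = 1 + 5·t and substitute into x ≡ 13 (mod 17): 5·t ≡ 13 − 1 = 12 (mod 17).
    The inverse of 5 mod 17 is 7 (since 5·7 = 35 = 2·17 + 1), so t ≡ 7·12 = 84 ≡ 16 (mod 17).
    Then x = 1 + 5·16 = 81, valid modulo lcm(5, 17) = 85: x ≡ 81 (mod 85).
  Combine with x ≡ 2 (mod 19); new modulus lcm = 1615.
    Write x = 81 + 85·t and substitute into x ≡ 2 (mod 19): 85·t ≡ 2 − 81 = -79 (mod 19).
    Reduce coefficients mod 19: 9·t ≡ 16 (mod 19).
    The inverse of 9 mod 19 is 17 (since 9·17 = 153 = 8·19 + 1), so t ≡ 17·16 = 272 ≡ 6 (mod 19).
    Then x = 81 + 85·6 = 591, valid modulo lcm(85, 19) = 1615: x ≡ 591 (mod 1615).
  Combine with x ≡ 2 (mod 8); new modulus lcm = 12920.
    Write x = 591 + 1615·t and substitute into x ≡ 2 (mod 8): 1615·t ≡ 2 − 591 = -589 (mod 8).
    Reduce coefficients mod 8: 7·t ≡ 3 (mod 8).
    The inverse of 7 mod 8 is 7 (since 7·7 = 49 = 6·8 + 1), so t ≡ 7·3 = 21 ≡ 5 (mod 8).
    Then x = 591 + 1615·5 = 8666, valid modulo lcm(1615, 8) = 12920: x ≡ 8666 (mod 12920).
Verify against each original: 8666 mod 5 = 1, 8666 mod 17 = 13, 8666 mod 19 = 2, 8666 mod 8 = 2.

x ≡ 8666 (mod 12920).


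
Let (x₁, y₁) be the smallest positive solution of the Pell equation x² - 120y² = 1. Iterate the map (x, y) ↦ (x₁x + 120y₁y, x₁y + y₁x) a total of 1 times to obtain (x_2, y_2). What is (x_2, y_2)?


Step 1: Find the fundamental solution (x₁, y₁) of x² - 120y² = 1.
  Expand √120 as a continued fraction. a₀ = ⌊√120⌋ = 10; iterate m_{k+1} = d_k·a_k − m_k, d_{k+1} = (120 − m_{k+1}²)/d_k, a_{k+1} = ⌊(a₀ + m_{k+1})/d_{k+1}⌋ (starting m₀ = 0, d₀ = 1), with convergents p_k = a_k·p_{k-1} + p_{k-2}, q_k = a_k·q_{k-1} + q_{k-2} (p₋₁ = 1, q₋₁ = 0):
  k = 0: a₀ = 10; p₀/q₀ = 10/1; p₀² − 120·q₀² = 100 − 120 = -20.
  k = 1: m = 10, d = 20, a = ⌊(10 + 10)/20⌋ = 1; p/q = (1·10 + 1)/(1·1 + 0) = 11/1; p² − 120·q² = 121 − 120 = 1.
  The first convergent with p² − 120·q² = 1 gives the fundamental solution (x₁, y₁) = (11, 1).
Step 2: Apply the recurrence (x_{n+1}, y_{n+1}) = (x₁x_n + 120y₁y_n, x₁y_n + y₁x_n) repeatedly.
  From (x_1, y_1) = (11, 1): x_2 = 11·11 + 120·1·1 = 241; y_2 = 11·1 + 1·11 = 22.
Step 3: Verify x_2² - 120·y_2² = 58081 - 58080 = 1 (should be 1). ✓

(x_1, y_1) = (11, 1); (x_2, y_2) = (241, 22).


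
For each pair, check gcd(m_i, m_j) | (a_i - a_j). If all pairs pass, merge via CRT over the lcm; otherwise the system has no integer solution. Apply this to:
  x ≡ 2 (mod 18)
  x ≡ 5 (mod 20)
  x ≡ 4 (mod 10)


Moduli 18, 20, 10 are not pairwise coprime, so CRT works modulo lcm(m_i) when all pairwise compatibility conditions hold.
Pairwise compatibility: gcd(m_i, m_j) must divide a_i - a_j for every pair.
Merge one congruence at a time:
  Start: x ≡ 2 (mod 18).
  Combine with x ≡ 5 (mod 20): gcd(18, 20) = 2, and 5 - 2 = 3 is NOT divisible by 2.
    ⇒ system is inconsistent (no integer solution).

No solution (the system is inconsistent).


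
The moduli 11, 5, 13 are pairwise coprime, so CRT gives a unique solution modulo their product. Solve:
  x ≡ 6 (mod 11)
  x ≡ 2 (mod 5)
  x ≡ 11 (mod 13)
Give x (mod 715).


Moduli 11, 5, 13 are pairwise coprime; by CRT there is a unique solution modulo M = 11 · 5 · 13 = 715.
Solve pairwise, accumulating the modulus:
  Start with x ≡ 6 (mod 11).
  Combine with x ≡ 2 (mod 5): since gcd(11, 5) = 1, we get a unique residue mod 55.
    Write x = 6 + 11·t and substitute into x ≡ 2 (mod 5): 11·t ≡ 2 − 6 = -4 (mod 5).
    Reduce coefficients mod 5: 1·t ≡ 1 (mod 5).
    So t ≡ 1 (mod 5).
    Then x = 6 + 11·1 = 17, valid modulo lcm(11, 5) = 55: x ≡ 17 (mod 55).
  Combine with x ≡ 11 (mod 13): since gcd(55, 13) = 1, we get a unique residue mod 715.
    Write x = 17 + 55·t and substitute into x ≡ 11 (mod 13): 55·t ≡ 11 − 17 = -6 (mod 13).
    Reduce coefficients mod 13: 3·t ≡ 7 (mod 13).
    The inverse of 3 mod 13 is 9 (since 3·9 = 27 = 2·13 + 1), so t ≡ 9·7 = 63 ≡ 11 (mod 13).
    Then x = 17 + 55·11 = 622, valid modulo lcm(55, 13) = 715: x ≡ 622 (mod 715).
Verify: 622 mod 11 = 6 ✓, 622 mod 5 = 2 ✓, 622 mod 13 = 11 ✓.

x ≡ 622 (mod 715).


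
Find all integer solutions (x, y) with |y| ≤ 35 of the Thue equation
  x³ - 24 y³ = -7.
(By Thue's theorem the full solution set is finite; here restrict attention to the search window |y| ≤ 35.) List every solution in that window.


The equation is x³ - 24y³ = -7. For fixed y, x³ = 24·y³ − 7, so a solution requires the RHS to be a perfect cube.
Strategy: iterate y from -35 to 35, compute RHS = 24·y³ − 7, and check whether it is a (positive or negative) perfect cube.
Check small values of y:
  y = 0: RHS = -7 is not a perfect cube.
  y = 1: RHS = 17 is not a perfect cube.
  y = -1: RHS = -31 is not a perfect cube.
  y = 2: RHS = 185 is not a perfect cube.
  y = -2: RHS = -199 is not a perfect cube.
  y = 3: RHS = 641 is not a perfect cube.
  y = -3: RHS = -655 is not a perfect cube.
Continuing the search up to |y| = 35 finds no solutions either.
No (x, y) in the scanned range satisfies the equation.

No integer solutions with |y| ≤ 35.


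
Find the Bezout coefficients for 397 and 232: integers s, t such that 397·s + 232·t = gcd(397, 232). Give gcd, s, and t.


Euclidean algorithm on (397, 232) — divide until remainder is 0:
  397 = 1 · 232 + 165
  232 = 1 · 165 + 67
  165 = 2 · 67 + 31
  67 = 2 · 31 + 5
  31 = 6 · 5 + 1
  5 = 5 · 1 + 0
gcd(397, 232) = 1.
Track Bezout coefficients alongside the remainders: start with r₀ = 397 = a·1 + b·0 (s = 1, t = 0) and r₁ = 232 = a·0 + b·1 (s = 0, t = 1); each new remainder r_{k+1} = r_{k-1} − q_k·r_k inherits s_{k+1} = s_{k-1} − q_k·s_k, t_{k+1} = t_{k-1} − q_k·t_k, so r_k = a·s_k + b·t_k at every step:
  q = 1: r = 165, s = 1 − 1·0 = 1, t = 0 − 1·1 = -1  (check: 397·1 + 232·(-1) = 165)
  q = 1: r = 67, s = 0 − 1·1 = -1, t = 1 − 1·(-1) = 2  (check: 397·(-1) + 232·2 = 67)
  q = 2: r = 31, s = 1 − 2·(-1) = 3, t = -1 − 2·2 = -5  (check: 397·3 + 232·(-5) = 31)
  q = 2: r = 5, s = -1 − 2·3 = -7, t = 2 − 2·(-5) = 12  (check: 397·(-7) + 232·12 = 5)
  q = 6: r = 1, s = 3 − 6·(-7) = 45, t = -5 − 6·12 = -77  (check: 397·45 + 232·(-77) = 1)
The row with r = 1 (the gcd) gives the Bezout coefficients s = 45, t = -77.
Result: 397 · (45) + 232 · (-77) = 1.

gcd(397, 232) = 1; s = 45, t = -77 (check: 397·45 + 232·(-77) = 1).


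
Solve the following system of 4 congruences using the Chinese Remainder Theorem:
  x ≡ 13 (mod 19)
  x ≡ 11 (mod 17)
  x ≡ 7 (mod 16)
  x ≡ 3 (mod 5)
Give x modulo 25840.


Product of moduli M = 19 · 17 · 16 · 5 = 25840.
Merge one congruence at a time:
  Start: x ≡ 13 (mod 19).
  Combine with x ≡ 11 (mod 17); new modulus lcm = 323.
    Write x = 13 + 19·t and substitute into x ≡ 11 (mod 17): 19·t ≡ 11 − 13 = -2 (mod 17).
    Reduce coefficients mod 17: 2·t ≡ 15 (mod 17).
    The inverse of 2 mod 17 is 9 (since 2·9 = 18 = 1·17 + 1), so t ≡ 9·15 = 135 ≡ 16 (mod 17).
    Then x = 13 + 19·16 = 317, valid modulo lcm(19, 17) = 323: x ≡ 317 (mod 323).
  Combine with x ≡ 7 (mod 16); new modulus lcm = 5168.
    Write x = 317 + 323·t and substitute into x ≡ 7 (mod 16): 323·t ≡ 7 − 317 = -310 (mod 16).
    Reduce coefficients mod 16: 3·t ≡ 10 (mod 16).
    The inverse of 3 mod 16 is 11 (since 3·11 = 33 = 2·16 + 1), so t ≡ 11·10 = 110 ≡ 14 (mod 16).
    Then x = 317 + 323·14 = 4839, valid modulo lcm(323, 16) = 5168: x ≡ 4839 (mod 5168).
  Combine with x ≡ 3 (mod 5); new modulus lcm = 25840.
    Write x = 4839 + 5168·t and substitute into x ≡ 3 (mod 5): 5168·t ≡ 3 − 4839 = -4836 (mod 5).
    Reduce coefficients mod 5: 3·t ≡ 4 (mod 5).
    The inverse of 3 mod 5 is 2 (since 3·2 = 6 = 1·5 + 1), so t ≡ 2·4 = 8 ≡ 3 (mod 5).
    Then x = 4839 + 5168·3 = 20343, valid modulo lcm(5168, 5) = 25840: x ≡ 20343 (mod 25840).
Verify against each original: 20343 mod 19 = 13, 20343 mod 17 = 11, 20343 mod 16 = 7, 20343 mod 5 = 3.

x ≡ 20343 (mod 25840).


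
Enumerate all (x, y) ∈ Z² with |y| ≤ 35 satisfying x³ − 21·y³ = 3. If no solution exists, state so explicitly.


The equation is x³ - 21y³ = 3. For fixed y, x³ = 21·y³ + 3, so a solution requires the RHS to be a perfect cube.
Strategy: iterate y from -35 to 35, compute RHS = 21·y³ + 3, and check whether it is a (positive or negative) perfect cube.
Check small values of y:
  y = 0: RHS = 3 is not a perfect cube.
  y = 1: RHS = 24 is not a perfect cube.
  y = -1: RHS = -18 is not a perfect cube.
  y = 2: RHS = 171 is not a perfect cube.
  y = -2: RHS = -165 is not a perfect cube.
  y = 3: RHS = 570 is not a perfect cube.
  y = -3: RHS = -564 is not a perfect cube.
Continuing the search up to |y| = 35 finds no solutions either.
No (x, y) in the scanned range satisfies the equation.

No integer solutions with |y| ≤ 35.


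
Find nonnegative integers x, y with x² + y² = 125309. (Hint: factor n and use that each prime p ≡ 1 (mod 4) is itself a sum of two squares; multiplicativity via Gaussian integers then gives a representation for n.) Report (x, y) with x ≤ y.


Step 1: Factor n = 125309 = 29^2 · 149.
Step 2: Check the mod-4 condition on each prime factor: 29 ≡ 1 (mod 4), exponent 2; 149 ≡ 1 (mod 4), exponent 1.
All primes ≡ 3 (mod 4) appear to even exponent (or don't appear), so by the two-squares theorem n IS expressible as a sum of two squares.
Step 3: Build a representation. Here n = 29 · 29 · 149 is a product of primes ≡ 1 (mod 4). Each prime p ≡ 1 (mod 4) is itself a sum of two squares; find a² by testing p − a² for a perfect square:
  29: 29 − 1² = 28, 29 − 2² = 25 = 5² ⇒ 29 = 2² + 5².
  149: 149 − 1² = 148, 149 − 2² = 145, 149 − 3² = 140, 149 − 4² = 133, 149 − 5² = 124, 149 − 6² = 113, 149 − 7² = 100 = 10² ⇒ 149 = 7² + 10².
  Combine using the Brahmagupta–Fibonacci identity (a² + b²)(c² + d²) = (ac − bd)² + (ad + bc)² = (ac + bd)² + (ad − bc)²:
  29 · 29 = 841: from (2² + 5²)(2² + 5²), take (2·2 − 5·5, 2·5 + 5·2) = (4 − 25, 10 + 10) = (-21, 20); dropping signs (only squares matter) gives (21, 20); check 21² + 20² = 441 + 400 = 841 ✓.
  841 · 149 = 125309: from (21² + 20²)(7² + 10²), take (21·7 − 20·10, 21·10 + 20·7) = (147 − 200, 210 + 140) = (-53, 350); dropping signs (only squares matter) gives (53, 350); check 53² + 350² = 2809 + 122500 = 125309 ✓.
Step 4: Order so x ≤ y and verify: 53² + 350² = 2809 + 122500 = 125309 = n. ✓

n = 125309 = 53² + 350² (one valid representation with x ≤ y).


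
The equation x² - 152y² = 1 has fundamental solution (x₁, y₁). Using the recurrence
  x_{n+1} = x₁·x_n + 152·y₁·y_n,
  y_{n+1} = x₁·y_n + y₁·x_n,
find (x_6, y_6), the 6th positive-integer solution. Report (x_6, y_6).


Step 1: Find the fundamental solution (x₁, y₁) of x² - 152y² = 1.
  Expand √152 as a continued fraction. a₀ = ⌊√152⌋ = 12; iterate m_{k+1} = d_k·a_k − m_k, d_{k+1} = (152 − m_{k+1}²)/d_k, a_{k+1} = ⌊(a₀ + m_{k+1})/d_{k+1}⌋ (starting m₀ = 0, d₀ = 1), with convergents p_k = a_k·p_{k-1} + p_{k-2}, q_k = a_k·q_{k-1} + q_{k-2} (p₋₁ = 1, q₋₁ = 0):
  k = 0: a₀ = 12; p₀/q₀ = 12/1; p₀² − 152·q₀² = 144 − 152 = -8.
  k = 1: m = 12, d = 8, a = ⌊(12 + 12)/8⌋ = 3; p/q = (3·12 + 1)/(3·1 + 0) = 37/3; p² − 152·q² = 1369 − 1368 = 1.
  The first convergent with p² − 152·q² = 1 gives the fundamental solution (x₁, y₁) = (37, 3).
Step 2: Apply the recurrence (x_{n+1}, y_{n+1}) = (x₁x_n + 152y₁y_n, x₁y_n + y₁x_n) repeatedly.
  From (x_1, y_1) = (37, 3): x_2 = 37·37 + 152·3·3 = 2737; y_2 = 37·3 + 3·37 = 222.
  From (x_2, y_2) = (2737, 222): x_3 = 37·2737 + 152·3·222 = 202501; y_3 = 37·222 + 3·2737 = 16425.
  From (x_3, y_3) = (202501, 16425): x_4 = 37·202501 + 152·3·16425 = 14982337; y_4 = 37·16425 + 3·202501 = 1215228.
  From (x_4, y_4) = (14982337, 1215228): x_5 = 37·14982337 + 152·3·1215228 = 1108490437; y_5 = 37·1215228 + 3·14982337 = 89910447.
  From (x_5, y_5) = (1108490437, 89910447): x_6 = 37·1108490437 + 152·3·89910447 = 82013310001; y_6 = 37·89910447 + 3·1108490437 = 6652157850.
Step 3: Verify x_6² - 152·y_6² = 6726183017320126620001 - 6726183017320126620000 = 1 (should be 1). ✓

(x_1, y_1) = (37, 3); (x_6, y_6) = (82013310001, 6652157850).


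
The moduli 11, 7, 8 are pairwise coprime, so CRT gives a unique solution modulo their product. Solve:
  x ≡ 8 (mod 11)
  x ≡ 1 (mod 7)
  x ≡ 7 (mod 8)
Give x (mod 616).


Moduli 11, 7, 8 are pairwise coprime; by CRT there is a unique solution modulo M = 11 · 7 · 8 = 616.
Solve pairwise, accumulating the modulus:
  Start with x ≡ 8 (mod 11).
  Combine with x ≡ 1 (mod 7): since gcd(11, 7) = 1, we get a unique residue mod 77.
    Write x = 8 + 11·t and substitute into x ≡ 1 (mod 7): 11·t ≡ 1 − 8 = -7 (mod 7).
    Reduce coefficients mod 7: 4·t ≡ 0 (mod 7).
    The inverse of 4 mod 7 is 2 (since 4·2 = 8 = 1·7 + 1), so t ≡ 2·0 = 0 ≡ 0 (mod 7).
    Then x = 8 + 11·0 = 8, valid modulo lcm(11, 7) = 77: x ≡ 8 (mod 77).
  Combine with x ≡ 7 (mod 8): since gcd(77, 8) = 1, we get a unique residue mod 616.
    Write x = 8 + 77·t and substitute into x ≡ 7 (mod 8): 77·t ≡ 7 − 8 = -1 (mod 8).
    Reduce coefficients mod 8: 5·t ≡ 7 (mod 8).
    The inverse of 5 mod 8 is 5 (since 5·5 = 25 = 3·8 + 1), so t ≡ 5·7 = 35 ≡ 3 (mod 8).
    Then x = 8 + 77·3 = 239, valid modulo lcm(77, 8) = 616: x ≡ 239 (mod 616).
Verify: 239 mod 11 = 8 ✓, 239 mod 7 = 1 ✓, 239 mod 8 = 7 ✓.

x ≡ 239 (mod 616).


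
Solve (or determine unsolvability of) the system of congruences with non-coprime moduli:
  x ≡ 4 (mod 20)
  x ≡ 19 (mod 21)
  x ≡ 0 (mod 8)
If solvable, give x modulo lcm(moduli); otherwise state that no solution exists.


Moduli 20, 21, 8 are not pairwise coprime, so CRT works modulo lcm(m_i) when all pairwise compatibility conditions hold.
Pairwise compatibility: gcd(m_i, m_j) must divide a_i - a_j for every pair.
Merge one congruence at a time:
  Start: x ≡ 4 (mod 20).
  Combine with x ≡ 19 (mod 21): gcd(20, 21) = 1; 19 - 4 = 15, which IS divisible by 1, so compatible.
    Write x = 4 + 20·t and substitute into x ≡ 19 (mod 21): 20·t ≡ 19 − 4 = 15 (mod 21).
    The inverse of 20 mod 21 is 20 (since 20·20 = 400 = 19·21 + 1), so t ≡ 20·15 = 300 ≡ 6 (mod 21).
    Then x = 4 + 20·6 = 124, valid modulo lcm(20, 21) = 420: x ≡ 124 (mod 420).
  Combine with x ≡ 0 (mod 8): gcd(420, 8) = 4; 0 - 124 = -124, which IS divisible by 4, so compatible.
    Write x = 124 + 420·t and substitute into x ≡ 0 (mod 8): 420·t ≡ 0 − 124 = -124 (mod 8).
    Divide the congruence (and modulus) by g = 4: 105·t ≡ -31 (mod 2).
    Reduce coefficients mod 2: 1·t ≡ 1 (mod 2).
    So t ≡ 1 (mod 2).
    Then x = 124 + 420·1 = 544, valid modulo lcm(420, 8) = 840: x ≡ 544 (mod 840).
Verify: 544 mod 20 = 4, 544 mod 21 = 19, 544 mod 8 = 0.

x ≡ 544 (mod 840).


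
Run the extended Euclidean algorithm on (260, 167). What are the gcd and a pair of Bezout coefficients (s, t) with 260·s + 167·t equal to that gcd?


Euclidean algorithm on (260, 167) — divide until remainder is 0:
  260 = 1 · 167 + 93
  167 = 1 · 93 + 74
  93 = 1 · 74 + 19
  74 = 3 · 19 + 17
  19 = 1 · 17 + 2
  17 = 8 · 2 + 1
  2 = 2 · 1 + 0
gcd(260, 167) = 1.
Track Bezout coefficients alongside the remainders: start with r₀ = 260 = a·1 + b·0 (s = 1, t = 0) and r₁ = 167 = a·0 + b·1 (s = 0, t = 1); each new remainder r_{k+1} = r_{k-1} − q_k·r_k inherits s_{k+1} = s_{k-1} − q_k·s_k, t_{k+1} = t_{k-1} − q_k·t_k, so r_k = a·s_k + b·t_k at every step:
  q = 1: r = 93, s = 1 − 1·0 = 1, t = 0 − 1·1 = -1  (check: 260·1 + 167·(-1) = 93)
  q = 1: r = 74, s = 0 − 1·1 = -1, t = 1 − 1·(-1) = 2  (check: 260·(-1) + 167·2 = 74)
  q = 1: r = 19, s = 1 − 1·(-1) = 2, t = -1 − 1·2 = -3  (check: 260·2 + 167·(-3) = 19)
  q = 3: r = 17, s = -1 − 3·2 = -7, t = 2 − 3·(-3) = 11  (check: 260·(-7) + 167·11 = 17)
  q = 1: r = 2, s = 2 − 1·(-7) = 9, t = -3 − 1·11 = -14  (check: 260·9 + 167·(-14) = 2)
  q = 8: r = 1, s = -7 − 8·9 = -79, t = 11 − 8·(-14) = 123  (check: 260·(-79) + 167·123 = 1)
The row with r = 1 (the gcd) gives the Bezout coefficients s = -79, t = 123.
Result: 260 · (-79) + 167 · (123) = 1.

gcd(260, 167) = 1; s = -79, t = 123 (check: 260·(-79) + 167·123 = 1).


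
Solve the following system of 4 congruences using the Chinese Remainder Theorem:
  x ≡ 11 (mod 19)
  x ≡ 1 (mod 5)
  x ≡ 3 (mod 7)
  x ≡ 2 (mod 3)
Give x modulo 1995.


Product of moduli M = 19 · 5 · 7 · 3 = 1995.
Merge one congruence at a time:
  Start: x ≡ 11 (mod 19).
  Combine with x ≡ 1 (mod 5); new modulus lcm = 95.
    Write x = 11 + 19·t and substitute into x ≡ 1 (mod 5): 19·t ≡ 1 − 11 = -10 (mod 5).
    Reduce coefficients mod 5: 4·t ≡ 0 (mod 5).
    The inverse of 4 mod 5 is 4 (since 4·4 = 16 = 3·5 + 1), so t ≡ 4·0 = 0 ≡ 0 (mod 5).
    Then x = 11 + 19·0 = 11, valid modulo lcm(19, 5) = 95: x ≡ 11 (mod 95).
  Combine with x ≡ 3 (mod 7); new modulus lcm = 665.
    Write x = 11 + 95·t and substitute into x ≡ 3 (mod 7): 95·t ≡ 3 − 11 = -8 (mod 7).
    Reduce coefficients mod 7: 4·t ≡ 6 (mod 7).
    The inverse of 4 mod 7 is 2 (since 4·2 = 8 = 1·7 + 1), so t ≡ 2·6 = 12 ≡ 5 (mod 7).
    Then x = 11 + 95·5 = 486, valid modulo lcm(95, 7) = 665: x ≡ 486 (mod 665).
  Combine with x ≡ 2 (mod 3); new modulus lcm = 1995.
    Write x = 486 + 665·t and substitute into x ≡ 2 (mod 3): 665·t ≡ 2 − 486 = -484 (mod 3).
    Reduce coefficients mod 3: 2·t ≡ 2 (mod 3).
    The inverse of 2 mod 3 is 2 (since 2·2 = 4 = 1·3 + 1), so t ≡ 2·2 = 4 ≡ 1 (mod 3).
    Then x = 486 + 665·1 = 1151, valid modulo lcm(665, 3) = 1995: x ≡ 1151 (mod 1995).
Verify against each original: 1151 mod 19 = 11, 1151 mod 5 = 1, 1151 mod 7 = 3, 1151 mod 3 = 2.

x ≡ 1151 (mod 1995).


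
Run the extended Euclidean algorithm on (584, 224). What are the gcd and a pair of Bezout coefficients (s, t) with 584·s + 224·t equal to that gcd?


Euclidean algorithm on (584, 224) — divide until remainder is 0:
  584 = 2 · 224 + 136
  224 = 1 · 136 + 88
  136 = 1 · 88 + 48
  88 = 1 · 48 + 40
  48 = 1 · 40 + 8
  40 = 5 · 8 + 0
gcd(584, 224) = 8.
Track Bezout coefficients alongside the remainders: start with r₀ = 584 = a·1 + b·0 (s = 1, t = 0) and r₁ = 224 = a·0 + b·1 (s = 0, t = 1); each new remainder r_{k+1} = r_{k-1} − q_k·r_k inherits s_{k+1} = s_{k-1} − q_k·s_k, t_{k+1} = t_{k-1} − q_k·t_k, so r_k = a·s_k + b·t_k at every step:
  q = 2: r = 136, s = 1 − 2·0 = 1, t = 0 − 2·1 = -2  (check: 584·1 + 224·(-2) = 136)
  q = 1: r = 88, s = 0 − 1·1 = -1, t = 1 − 1·(-2) = 3  (check: 584·(-1) + 224·3 = 88)
  q = 1: r = 48, s = 1 − 1·(-1) = 2, t = -2 − 1·3 = -5  (check: 584·2 + 224·(-5) = 48)
  q = 1: r = 40, s = -1 − 1·2 = -3, t = 3 − 1·(-5) = 8  (check: 584·(-3) + 224·8 = 40)
  q = 1: r = 8, s = 2 − 1·(-3) = 5, t = -5 − 1·8 = -13  (check: 584·5 + 224·(-13) = 8)
The row with r = 8 (the gcd) gives the Bezout coefficients s = 5, t = -13.
Result: 584 · (5) + 224 · (-13) = 8.

gcd(584, 224) = 8; s = 5, t = -13 (check: 584·5 + 224·(-13) = 8).


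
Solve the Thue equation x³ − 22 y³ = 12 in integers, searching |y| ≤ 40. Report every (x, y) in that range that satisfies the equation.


The equation is x³ - 22y³ = 12. For fixed y, x³ = 22·y³ + 12, so a solution requires the RHS to be a perfect cube.
Strategy: iterate y from -40 to 40, compute RHS = 22·y³ + 12, and check whether it is a (positive or negative) perfect cube.
Check small values of y:
  y = 0: RHS = 12 is not a perfect cube.
  y = 1: RHS = 34 is not a perfect cube.
  y = -1: RHS = -10 is not a perfect cube.
  y = 2: RHS = 188 is not a perfect cube.
  y = -2: RHS = -164 is not a perfect cube.
  y = 3: RHS = 606 is not a perfect cube.
  y = -3: RHS = -582 is not a perfect cube.
Continuing the search up to |y| = 40 finds no solutions either.
No (x, y) in the scanned range satisfies the equation.

No integer solutions with |y| ≤ 40.


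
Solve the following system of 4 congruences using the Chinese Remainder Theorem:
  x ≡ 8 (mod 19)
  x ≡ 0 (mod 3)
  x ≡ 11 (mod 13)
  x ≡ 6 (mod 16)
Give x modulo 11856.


Product of moduli M = 19 · 3 · 13 · 16 = 11856.
Merge one congruence at a time:
  Start: x ≡ 8 (mod 19).
  Combine with x ≡ 0 (mod 3); new modulus lcm = 57.
    Write x = 8 + 19·t and substitute into x ≡ 0 (mod 3): 19·t ≡ 0 − 8 = -8 (mod 3).
    Reduce coefficients mod 3: 1·t ≡ 1 (mod 3).
    So t ≡ 1 (mod 3).
    Then x = 8 + 19·1 = 27, valid modulo lcm(19, 3) = 57: x ≡ 27 (mod 57).
  Combine with x ≡ 11 (mod 13); new modulus lcm = 741.
    Write x = 27 + 57·t and substitute into x ≡ 11 (mod 13): 57·t ≡ 11 − 27 = -16 (mod 13).
    Reduce coefficients mod 13: 5·t ≡ 10 (mod 13).
    The inverse of 5 mod 13 is 8 (since 5·8 = 40 = 3·13 + 1), so t ≡ 8·10 = 80 ≡ 2 (mod 13).
    Then x = 27 + 57·2 = 141, valid modulo lcm(57, 13) = 741: x ≡ 141 (mod 741).
  Combine with x ≡ 6 (mod 16); new modulus lcm = 11856.
    Write x = 141 + 741·t and substitute into x ≡ 6 (mod 16): 741·t ≡ 6 − 141 = -135 (mod 16).
    Reduce coefficients mod 16: 5·t ≡ 9 (mod 16).
    The inverse of 5 mod 16 is 13 (since 5·13 = 65 = 4·16 + 1), so t ≡ 13·9 = 117 ≡ 5 (mod 16).
    Then x = 141 + 741·5 = 3846, valid modulo lcm(741, 16) = 11856: x ≡ 3846 (mod 11856).
Verify against each original: 3846 mod 19 = 8, 3846 mod 3 = 0, 3846 mod 13 = 11, 3846 mod 16 = 6.

x ≡ 3846 (mod 11856).


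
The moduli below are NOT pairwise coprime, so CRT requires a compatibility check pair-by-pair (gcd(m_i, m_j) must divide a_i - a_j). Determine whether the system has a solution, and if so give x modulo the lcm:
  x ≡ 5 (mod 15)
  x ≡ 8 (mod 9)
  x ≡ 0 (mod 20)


Moduli 15, 9, 20 are not pairwise coprime, so CRT works modulo lcm(m_i) when all pairwise compatibility conditions hold.
Pairwise compatibility: gcd(m_i, m_j) must divide a_i - a_j for every pair.
Merge one congruence at a time:
  Start: x ≡ 5 (mod 15).
  Combine with x ≡ 8 (mod 9): gcd(15, 9) = 3; 8 - 5 = 3, which IS divisible by 3, so compatible.
    Write x = 5 + 15·t and substitute into x ≡ 8 (mod 9): 15·t ≡ 8 − 5 = 3 (mod 9).
    Divide the congruence (and modulus) by g = 3: 5·t ≡ 1 (mod 3).
    Reduce coefficients mod 3: 2·t ≡ 1 (mod 3).
    The inverse of 2 mod 3 is 2 (since 2·2 = 4 = 1·3 + 1), so t ≡ 2·1 = 2 ≡ 2 (mod 3).
    Then x = 5 + 15·2 = 35, valid modulo lcm(15, 9) = 45: x ≡ 35 (mod 45).
  Combine with x ≡ 0 (mod 20): gcd(45, 20) = 5; 0 - 35 = -35, which IS divisible by 5, so compatible.
    Write x = 35 + 45·t and substitute into x ≡ 0 (mod 20): 45·t ≡ 0 − 35 = -35 (mod 20).
    Divide the congruence (and modulus) by g = 5: 9·t ≡ -7 (mod 4).
    Reduce coefficients mod 4: 1·t ≡ 1 (mod 4).
    So t ≡ 1 (mod 4).
    Then x = 35 + 45·1 = 80, valid modulo lcm(45, 20) = 180: x ≡ 80 (mod 180).
Verify: 80 mod 15 = 5, 80 mod 9 = 8, 80 mod 20 = 0.

x ≡ 80 (mod 180).


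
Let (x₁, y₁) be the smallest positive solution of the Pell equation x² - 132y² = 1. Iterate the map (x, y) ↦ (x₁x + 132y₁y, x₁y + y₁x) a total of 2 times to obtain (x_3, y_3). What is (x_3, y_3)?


Step 1: Find the fundamental solution (x₁, y₁) of x² - 132y² = 1.
  Expand √132 as a continued fraction. a₀ = ⌊√132⌋ = 11; iterate m_{k+1} = d_k·a_k − m_k, d_{k+1} = (132 − m_{k+1}²)/d_k, a_{k+1} = ⌊(a₀ + m_{k+1})/d_{k+1}⌋ (starting m₀ = 0, d₀ = 1), with convergents p_k = a_k·p_{k-1} + p_{k-2}, q_k = a_k·q_{k-1} + q_{k-2} (p₋₁ = 1, q₋₁ = 0):
  k = 0: a₀ = 11; p₀/q₀ = 11/1; p₀² − 132·q₀² = 121 − 132 = -11.
  k = 1: m = 11, d = 11, a = ⌊(11 + 11)/11⌋ = 2; p/q = (2·11 + 1)/(2·1 + 0) = 23/2; p² − 132·q² = 529 − 528 = 1.
  The first convergent with p² − 132·q² = 1 gives the fundamental solution (x₁, y₁) = (23, 2).
Step 2: Apply the recurrence (x_{n+1}, y_{n+1}) = (x₁x_n + 132y₁y_n, x₁y_n + y₁x_n) repeatedly.
  From (x_1, y_1) = (23, 2): x_2 = 23·23 + 132·2·2 = 1057; y_2 = 23·2 + 2·23 = 92.
  From (x_2, y_2) = (1057, 92): x_3 = 23·1057 + 132·2·92 = 48599; y_3 = 23·92 + 2·1057 = 4230.
Step 3: Verify x_3² - 132·y_3² = 2361862801 - 2361862800 = 1 (should be 1). ✓

(x_1, y_1) = (23, 2); (x_3, y_3) = (48599, 4230).


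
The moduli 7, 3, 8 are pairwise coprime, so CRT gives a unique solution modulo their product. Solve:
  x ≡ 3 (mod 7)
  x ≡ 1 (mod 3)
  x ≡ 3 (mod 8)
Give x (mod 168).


Moduli 7, 3, 8 are pairwise coprime; by CRT there is a unique solution modulo M = 7 · 3 · 8 = 168.
Solve pairwise, accumulating the modulus:
  Start with x ≡ 3 (mod 7).
  Combine with x ≡ 1 (mod 3): since gcd(7, 3) = 1, we get a unique residue mod 21.
    Write x = 3 + 7·t and substitute into x ≡ 1 (mod 3): 7·t ≡ 1 − 3 = -2 (mod 3).
    Reduce coefficients mod 3: 1·t ≡ 1 (mod 3).
    So t ≡ 1 (mod 3).
    Then x = 3 + 7·1 = 10, valid modulo lcm(7, 3) = 21: x ≡ 10 (mod 21).
  Combine with x ≡ 3 (mod 8): since gcd(21, 8) = 1, we get a unique residue mod 168.
    Write x = 10 + 21·t and substitute into x ≡ 3 (mod 8): 21·t ≡ 3 − 10 = -7 (mod 8).
    Reduce coefficients mod 8: 5·t ≡ 1 (mod 8).
    The inverse of 5 mod 8 is 5 (since 5·5 = 25 = 3·8 + 1), so t ≡ 5·1 = 5 ≡ 5 (mod 8).
    Then x = 10 + 21·5 = 115, valid modulo lcm(21, 8) = 168: x ≡ 115 (mod 168).
Verify: 115 mod 7 = 3 ✓, 115 mod 3 = 1 ✓, 115 mod 8 = 3 ✓.

x ≡ 115 (mod 168).


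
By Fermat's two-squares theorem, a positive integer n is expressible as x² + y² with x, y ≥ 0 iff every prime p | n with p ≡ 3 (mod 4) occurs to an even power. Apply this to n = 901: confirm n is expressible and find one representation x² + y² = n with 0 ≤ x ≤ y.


Step 1: Factor n = 901 = 17 · 53.
Step 2: Check the mod-4 condition on each prime factor: 17 ≡ 1 (mod 4), exponent 1; 53 ≡ 1 (mod 4), exponent 1.
All primes ≡ 3 (mod 4) appear to even exponent (or don't appear), so by the two-squares theorem n IS expressible as a sum of two squares.
Step 3: Build a representation. Here n = 17 · 53 is a product of primes ≡ 1 (mod 4). Each prime p ≡ 1 (mod 4) is itself a sum of two squares; find a² by testing p − a² for a perfect square:
  17: 17 − 1² = 16 = 4² ⇒ 17 = 1² + 4².
  53: 53 − 1² = 52, 53 − 2² = 49 = 7² ⇒ 53 = 2² + 7².
  Combine using the Brahmagupta–Fibonacci identity (a² + b²)(c² + d²) = (ac − bd)² + (ad + bc)² = (ac + bd)² + (ad − bc)²:
  17 · 53 = 901: from (1² + 4²)(2² + 7²), take (1·2 − 4·7, 1·7 + 4·2) = (2 − 28, 7 + 8) = (-26, 15); dropping signs (only squares matter) gives (26, 15); check 26² + 15² = 676 + 225 = 901 ✓.
Step 4: Order so x ≤ y and verify: 15² + 26² = 225 + 676 = 901 = n. ✓

n = 901 = 15² + 26² (one valid representation with x ≤ y).


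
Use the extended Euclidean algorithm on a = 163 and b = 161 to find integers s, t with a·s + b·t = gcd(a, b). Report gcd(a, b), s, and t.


Euclidean algorithm on (163, 161) — divide until remainder is 0:
  163 = 1 · 161 + 2
  161 = 80 · 2 + 1
  2 = 2 · 1 + 0
gcd(163, 161) = 1.
Track Bezout coefficients alongside the remainders: start with r₀ = 163 = a·1 + b·0 (s = 1, t = 0) and r₁ = 161 = a·0 + b·1 (s = 0, t = 1); each new remainder r_{k+1} = r_{k-1} − q_k·r_k inherits s_{k+1} = s_{k-1} − q_k·s_k, t_{k+1} = t_{k-1} − q_k·t_k, so r_k = a·s_k + b·t_k at every step:
  q = 1: r = 2, s = 1 − 1·0 = 1, t = 0 − 1·1 = -1  (check: 163·1 + 161·(-1) = 2)
  q = 80: r = 1, s = 0 − 80·1 = -80, t = 1 − 80·(-1) = 81  (check: 163·(-80) + 161·81 = 1)
The row with r = 1 (the gcd) gives the Bezout coefficients s = -80, t = 81.
Result: 163 · (-80) + 161 · (81) = 1.

gcd(163, 161) = 1; s = -80, t = 81 (check: 163·(-80) + 161·81 = 1).


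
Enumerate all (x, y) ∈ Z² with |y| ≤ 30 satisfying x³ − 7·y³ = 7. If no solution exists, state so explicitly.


The equation is x³ - 7y³ = 7. For fixed y, x³ = 7·y³ + 7, so a solution requires the RHS to be a perfect cube.
Strategy: iterate y from -30 to 30, compute RHS = 7·y³ + 7, and check whether it is a (positive or negative) perfect cube.
Check small values of y:
  y = 0: RHS = 7 is not a perfect cube.
  y = 1: RHS = 14 is not a perfect cube.
  y = -1: RHS = 0 = (0)³ ⇒ x = 0 works.
  y = 2: RHS = 63 is not a perfect cube.
  y = -2: RHS = -49 is not a perfect cube.
  y = 3: RHS = 196 is not a perfect cube.
  y = -3: RHS = -182 is not a perfect cube.
Continuing the search up to |y| = 30 finds no further solutions beyond those listed.
Collected solutions: (0, -1).

Solutions (with |y| ≤ 30): (0, -1).


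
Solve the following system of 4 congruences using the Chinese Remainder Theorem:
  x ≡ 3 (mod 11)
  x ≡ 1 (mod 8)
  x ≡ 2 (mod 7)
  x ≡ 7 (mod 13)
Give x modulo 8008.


Product of moduli M = 11 · 8 · 7 · 13 = 8008.
Merge one congruence at a time:
  Start: x ≡ 3 (mod 11).
  Combine with x ≡ 1 (mod 8); new modulus lcm = 88.
    Write x = 3 + 11·t and substitute into x ≡ 1 (mod 8): 11·t ≡ 1 − 3 = -2 (mod 8).
    Reduce coefficients mod 8: 3·t ≡ 6 (mod 8).
    The inverse of 3 mod 8 is 3 (since 3·3 = 9 = 1·8 + 1), so t ≡ 3·6 = 18 ≡ 2 (mod 8).
    Then x = 3 + 11·2 = 25, valid modulo lcm(11, 8) = 88: x ≡ 25 (mod 88).
  Combine with x ≡ 2 (mod 7); new modulus lcm = 616.
    Write x = 25 + 88·t and substitute into x ≡ 2 (mod 7): 88·t ≡ 2 − 25 = -23 (mod 7).
    Reduce coefficients mod 7: 4·t ≡ 5 (mod 7).
    The inverse of 4 mod 7 is 2 (since 4·2 = 8 = 1·7 + 1), so t ≡ 2·5 = 10 ≡ 3 (mod 7).
    Then x = 25 + 88·3 = 289, valid modulo lcm(88, 7) = 616: x ≡ 289 (mod 616).
  Combine with x ≡ 7 (mod 13); new modulus lcm = 8008.
    Write x = 289 + 616·t and substitute into x ≡ 7 (mod 13): 616·t ≡ 7 − 289 = -282 (mod 13).
    Reduce coefficients mod 13: 5·t ≡ 4 (mod 13).
    The inverse of 5 mod 13 is 8 (since 5·8 = 40 = 3·13 + 1), so t ≡ 8·4 = 32 ≡ 6 (mod 13).
    Then x = 289 + 616·6 = 3985, valid modulo lcm(616, 13) = 8008: x ≡ 3985 (mod 8008).
Verify against each original: 3985 mod 11 = 3, 3985 mod 8 = 1, 3985 mod 7 = 2, 3985 mod 13 = 7.

x ≡ 3985 (mod 8008).


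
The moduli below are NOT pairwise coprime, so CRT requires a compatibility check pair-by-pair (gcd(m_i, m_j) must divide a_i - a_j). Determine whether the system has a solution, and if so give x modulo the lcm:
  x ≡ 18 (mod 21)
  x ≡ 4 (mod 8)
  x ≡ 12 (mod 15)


Moduli 21, 8, 15 are not pairwise coprime, so CRT works modulo lcm(m_i) when all pairwise compatibility conditions hold.
Pairwise compatibility: gcd(m_i, m_j) must divide a_i - a_j for every pair.
Merge one congruence at a time:
  Start: x ≡ 18 (mod 21).
  Combine with x ≡ 4 (mod 8): gcd(21, 8) = 1; 4 - 18 = -14, which IS divisible by 1, so compatible.
    Write x = 18 + 21·t and substitute into x ≡ 4 (mod 8): 21·t ≡ 4 − 18 = -14 (mod 8).
    Reduce coefficients mod 8: 5·t ≡ 2 (mod 8).
    The inverse of 5 mod 8 is 5 (since 5·5 = 25 = 3·8 + 1), so t ≡ 5·2 = 10 ≡ 2 (mod 8).
    Then x = 18 + 21·2 = 60, valid modulo lcm(21, 8) = 168: x ≡ 60 (mod 168).
  Combine with x ≡ 12 (mod 15): gcd(168, 15) = 3; 12 - 60 = -48, which IS divisible by 3, so compatible.
    Write x = 60 + 168·t and substitute into x ≡ 12 (mod 15): 168·t ≡ 12 − 60 = -48 (mod 15).
    Divide the congruence (and modulus) by g = 3: 56·t ≡ -16 (mod 5).
    Reduce coefficients mod 5: 1·t ≡ 4 (mod 5).
    So t ≡ 4 (mod 5).
    Then x = 60 + 168·4 = 732, valid modulo lcm(168, 15) = 840: x ≡ 732 (mod 840).
Verify: 732 mod 21 = 18, 732 mod 8 = 4, 732 mod 15 = 12.

x ≡ 732 (mod 840).


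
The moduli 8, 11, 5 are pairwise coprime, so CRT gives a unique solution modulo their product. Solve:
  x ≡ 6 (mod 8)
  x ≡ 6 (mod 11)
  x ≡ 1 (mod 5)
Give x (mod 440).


Moduli 8, 11, 5 are pairwise coprime; by CRT there is a unique solution modulo M = 8 · 11 · 5 = 440.
Solve pairwise, accumulating the modulus:
  Start with x ≡ 6 (mod 8).
  Combine with x ≡ 6 (mod 11): since gcd(8, 11) = 1, we get a unique residue mod 88.
    Write x = 6 + 8·t and substitute into x ≡ 6 (mod 11): 8·t ≡ 6 − 6 = 0 (mod 11).
    The inverse of 8 mod 11 is 7 (since 8·7 = 56 = 5·11 + 1), so t ≡ 7·0 = 0 ≡ 0 (mod 11).
    Then x = 6 + 8·0 = 6, valid modulo lcm(8, 11) = 88: x ≡ 6 (mod 88).
  Combine with x ≡ 1 (mod 5): since gcd(88, 5) = 1, we get a unique residue mod 440.
    Write x = 6 + 88·t and substitute into x ≡ 1 (mod 5): 88·t ≡ 1 − 6 = -5 (mod 5).
    Reduce coefficients mod 5: 3·t ≡ 0 (mod 5).
    The inverse of 3 mod 5 is 2 (since 3·2 = 6 = 1·5 + 1), so t ≡ 2·0 = 0 ≡ 0 (mod 5).
    Then x = 6 + 88·0 = 6, valid modulo lcm(88, 5) = 440: x ≡ 6 (mod 440).
Verify: 6 mod 8 = 6 ✓, 6 mod 11 = 6 ✓, 6 mod 5 = 1 ✓.

x ≡ 6 (mod 440).


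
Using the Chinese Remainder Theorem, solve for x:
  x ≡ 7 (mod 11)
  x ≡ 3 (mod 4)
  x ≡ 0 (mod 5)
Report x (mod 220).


Moduli 11, 4, 5 are pairwise coprime; by CRT there is a unique solution modulo M = 11 · 4 · 5 = 220.
Solve pairwise, accumulating the modulus:
  Start with x ≡ 7 (mod 11).
  Combine with x ≡ 3 (mod 4): since gcd(11, 4) = 1, we get a unique residue mod 44.
    Write x = 7 + 11·t and substitute into x ≡ 3 (mod 4): 11·t ≡ 3 − 7 = -4 (mod 4).
    Reduce coefficients mod 4: 3·t ≡ 0 (mod 4).
    The inverse of 3 mod 4 is 3 (since 3·3 = 9 = 2·4 + 1), so t ≡ 3·0 = 0 ≡ 0 (mod 4).
    Then x = 7 + 11·0 = 7, valid modulo lcm(11, 4) = 44: x ≡ 7 (mod 44).
  Combine with x ≡ 0 (mod 5): since gcd(44, 5) = 1, we get a unique residue mod 220.
    Write x = 7 + 44·t and substitute into x ≡ 0 (mod 5): 44·t ≡ 0 − 7 = -7 (mod 5).
    Reduce coefficients mod 5: 4·t ≡ 3 (mod 5).
    The inverse of 4 mod 5 is 4 (since 4·4 = 16 = 3·5 + 1), so t ≡ 4·3 = 12 ≡ 2 (mod 5).
    Then x = 7 + 44·2 = 95, valid modulo lcm(44, 5) = 220: x ≡ 95 (mod 220).
Verify: 95 mod 11 = 7 ✓, 95 mod 4 = 3 ✓, 95 mod 5 = 0 ✓.

x ≡ 95 (mod 220).
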